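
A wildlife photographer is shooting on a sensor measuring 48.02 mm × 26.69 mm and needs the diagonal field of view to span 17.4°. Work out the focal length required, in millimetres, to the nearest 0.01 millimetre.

Sensor diagonal = √(48.02² + 26.69²) = √3018.2765 ≈ 54.9388 mm.
From α = 2·arctan(d/2f) we get f = d / (2·tan(α/2)).
With d = 54.9388 mm and α/2 = 8.7°, tan(α/2) ≈ 0.15302, so f ≈ 54.9388 / 0.30604 ≈ 179.5135 mm.

179.51 mm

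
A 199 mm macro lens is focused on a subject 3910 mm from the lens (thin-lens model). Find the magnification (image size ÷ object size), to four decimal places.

Thin lens: 1/f = 1/dₒ + 1/dᵢ → 1/dᵢ = 1/199 − 1/3910 = 0.0047694 mm⁻¹, so dᵢ ≈ 209.6712 mm.
Magnification m = dᵢ/dₒ = 209.6712/3910 ≈ 0.05362.

0.0536×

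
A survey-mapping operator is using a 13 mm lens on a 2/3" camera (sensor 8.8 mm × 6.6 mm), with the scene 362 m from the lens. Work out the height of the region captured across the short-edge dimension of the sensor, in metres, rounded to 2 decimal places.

183.78 m

dₒ: 362 m = 362000 mm.
Similar triangles through the lens centre give W/dₒ = h/dᵢ; with 1/f = 1/dₒ + 1/dᵢ this gives W = h·(dₒ − f)/f.
W = 6.6 mm × (362000 − 13) / 13 = 6.6 × 27845.1538 ≈ 183778.015 mm = 183.778 m.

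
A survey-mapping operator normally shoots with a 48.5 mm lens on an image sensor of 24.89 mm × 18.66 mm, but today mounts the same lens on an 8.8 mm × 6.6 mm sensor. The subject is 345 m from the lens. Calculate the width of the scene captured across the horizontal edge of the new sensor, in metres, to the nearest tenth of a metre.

62.6 m

The focal length stays 48.5 mm; the relevant sensor dimension is now w = 8.8 mm. Object distance dₒ = 345 m = 345000 mm.
Thin-lens field width W = w·(dₒ − f)/f = 8.8 × (345000 − 48.5)/48.5 ≈ 62589.138 mm = 62.5891 m.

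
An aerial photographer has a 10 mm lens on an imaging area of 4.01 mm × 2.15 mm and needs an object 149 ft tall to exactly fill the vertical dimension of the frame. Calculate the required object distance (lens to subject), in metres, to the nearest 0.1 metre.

W: 149 ft × 304.8 mm/ft = 45415.20 mm.
Magnification m = h/W = dᵢ/dₒ; combined with 1/f = 1/dₒ + 1/dᵢ this gives dₒ = f·(1 + W/h).
dₒ = 10 mm × (1 + 45415.2/2.15) = 10 × 21124.3482 ≈ 211243.482 mm = 211.243 m.

211.2 m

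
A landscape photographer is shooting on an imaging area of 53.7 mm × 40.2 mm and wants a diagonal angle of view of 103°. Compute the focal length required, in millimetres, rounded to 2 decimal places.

26.68 mm

Sensor diagonal = √(53.7² + 40.2²) = √4499.7300 ≈ 67.0800 mm.
From α = 2·arctan(d/2f) we get f = d / (2·tan(α/2)).
With d = 67.0800 mm and α/2 = 51.5°, tan(α/2) ≈ 1.25717, so f ≈ 67.0800 / 2.51434 ≈ 26.6789 mm.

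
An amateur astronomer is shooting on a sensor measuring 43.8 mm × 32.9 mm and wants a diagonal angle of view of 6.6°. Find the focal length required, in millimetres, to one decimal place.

Sensor diagonal = √(43.8² + 32.9²) = √3000.8500 ≈ 54.7800 mm.
From α = 2·arctan(d/2f) we get f = d / (2·tan(α/2)).
With d = 54.7800 mm and α/2 = 3.3°, tan(α/2) ≈ 0.05766, so f ≈ 54.7800 / 0.11532 ≈ 475.0291 mm.

475.0 mm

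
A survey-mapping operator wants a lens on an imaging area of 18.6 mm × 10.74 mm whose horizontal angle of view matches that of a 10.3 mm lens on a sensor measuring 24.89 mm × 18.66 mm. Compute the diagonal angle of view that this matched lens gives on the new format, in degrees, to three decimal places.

108.739°

Equal horizontal AOV ⇒ f₂ = f₁ · 18.6/24.89 = 10.3 × 0.74729 ≈ 7.6971 mm.
Sensor diagonal = √(18.6² + 10.74²) = √461.3076 ≈ 21.4781 mm.
Diagonal AOV on the new format = 2·arctan(21.4781 / (2 × 7.6971)) = 2·arctan(1.39521) ≈ 108.7388°.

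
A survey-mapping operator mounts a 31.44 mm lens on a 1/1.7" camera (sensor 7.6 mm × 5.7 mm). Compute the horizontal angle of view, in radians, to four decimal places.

0.2406 rad

Angle of view α = 2·arctan(w/2f) with w = 7.6 mm and f = 31.44 mm.
w/2f = 0.12087; arctan(0.12087) ≈ 0.1203 rad, so α ≈ 0.2406 rad.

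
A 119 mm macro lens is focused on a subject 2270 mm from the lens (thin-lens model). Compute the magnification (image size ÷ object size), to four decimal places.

0.0553×

Thin lens: 1/f = 1/dₒ + 1/dᵢ → 1/dᵢ = 1/119 − 1/2270 = 0.0079628 mm⁻¹, so dᵢ ≈ 125.5834 mm.
Magnification m = dᵢ/dₒ = 125.5834/2270 ≈ 0.05532.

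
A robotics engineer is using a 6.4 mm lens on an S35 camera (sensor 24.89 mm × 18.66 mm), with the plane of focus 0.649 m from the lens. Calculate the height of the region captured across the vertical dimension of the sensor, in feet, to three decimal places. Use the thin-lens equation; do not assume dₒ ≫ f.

6.147 ft

dₒ: 0.649 m = 649 mm.
Similar triangles through the lens centre give W/dₒ = h/dᵢ; with 1/f = 1/dₒ + 1/dᵢ this gives W = h·(dₒ − f)/f.
W = 18.66 mm × (649 − 6.4) / 6.4 = 18.66 × 100.4062 ≈ 1873.581 mm = 1873.581/304.8 ft = 6.14692 ft.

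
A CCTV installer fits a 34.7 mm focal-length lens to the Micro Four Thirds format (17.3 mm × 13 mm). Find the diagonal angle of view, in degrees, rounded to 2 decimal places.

34.64°

Sensor diagonal = √(17.3² + 13²) = √468.2900 ≈ 21.6400 mm.
Angle of view α = 2·arctan(d/2f) with d = 21.6400 mm and f = 34.7 mm.
d/2f = 0.31182; arctan(0.31182) ≈ 17.3183°, so α ≈ 34.6366°.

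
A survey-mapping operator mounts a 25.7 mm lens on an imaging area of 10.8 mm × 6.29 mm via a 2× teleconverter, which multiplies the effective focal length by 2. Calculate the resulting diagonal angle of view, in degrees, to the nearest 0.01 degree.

Effective focal length f = 25.7 × 2 = 51.4 mm.
Sensor diagonal = √(10.8² + 6.29²) = √156.2041 ≈ 12.4982 mm.
α = 2·arctan(12.498 / (2 × 51.4)) = 2·arctan(0.12158) ≈ 13.8637°.

13.86°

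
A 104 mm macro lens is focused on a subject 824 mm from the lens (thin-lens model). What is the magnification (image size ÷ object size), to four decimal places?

0.1444×

Thin lens: 1/f = 1/dₒ + 1/dᵢ → 1/dᵢ = 1/104 − 1/824 = 0.0084018 mm⁻¹, so dᵢ ≈ 119.0222 mm.
Magnification m = dᵢ/dₒ = 119.0222/824 ≈ 0.14444.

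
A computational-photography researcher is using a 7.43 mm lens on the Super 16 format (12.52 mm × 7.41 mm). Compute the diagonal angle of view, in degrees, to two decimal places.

88.79°

Sensor diagonal = √(12.52² + 7.41²) = √211.6585 ≈ 14.5485 mm.
Angle of view α = 2·arctan(d/2f) with d = 14.5485 mm and f = 7.43 mm.
d/2f = 0.97904; arctan(0.97904) ≈ 44.3931°, so α ≈ 88.7862°.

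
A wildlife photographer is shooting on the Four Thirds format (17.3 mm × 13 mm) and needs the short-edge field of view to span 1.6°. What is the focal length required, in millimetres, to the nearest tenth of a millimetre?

From α = 2·arctan(h/2f) we get f = h / (2·tan(α/2)).
With h = 13 mm and α/2 = 0.8°, tan(α/2) ≈ 0.01396, so f ≈ 13 / 0.02793 ≈ 465.4980 mm.

465.5 mm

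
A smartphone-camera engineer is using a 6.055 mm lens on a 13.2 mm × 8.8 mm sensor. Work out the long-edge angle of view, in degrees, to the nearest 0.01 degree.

Angle of view α = 2·arctan(w/2f) with w = 13.2 mm and f = 6.055 mm.
w/2f = 1.09001; arctan(1.09001) ≈ 47.4660°, so α ≈ 94.9320°.

94.93°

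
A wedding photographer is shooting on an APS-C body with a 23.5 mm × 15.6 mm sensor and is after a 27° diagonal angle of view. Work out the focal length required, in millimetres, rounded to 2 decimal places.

Sensor diagonal = √(23.5² + 15.6²) = √795.6100 ≈ 28.2066 mm.
From α = 2·arctan(d/2f) we get f = d / (2·tan(α/2)).
With d = 28.2066 mm and α/2 = 13.5°, tan(α/2) ≈ 0.24008, so f ≈ 28.2066 / 0.48016 ≈ 58.7444 mm.

58.74 mm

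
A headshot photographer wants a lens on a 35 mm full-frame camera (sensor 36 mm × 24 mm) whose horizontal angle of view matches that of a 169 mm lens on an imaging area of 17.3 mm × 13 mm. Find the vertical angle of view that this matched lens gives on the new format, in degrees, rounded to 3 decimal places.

Equal horizontal AOV ⇒ f₂ = f₁ · 36/17.3 = 169 × 2.08092 ≈ 351.6763 mm.
Vertical AOV on the new format = 2·arctan(24 / (2 × 351.6763)) = 2·arctan(0.03412) ≈ 3.9086°.

3.909°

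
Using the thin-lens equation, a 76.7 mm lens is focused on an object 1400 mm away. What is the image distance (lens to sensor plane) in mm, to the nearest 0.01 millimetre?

1/dᵢ = 1/f − 1/dₒ = 1/76.7 − 1/1400 = 0.0123235 mm⁻¹.
dᵢ = 1/0.0123235 ≈ 81.1456 mm.

81.15 mm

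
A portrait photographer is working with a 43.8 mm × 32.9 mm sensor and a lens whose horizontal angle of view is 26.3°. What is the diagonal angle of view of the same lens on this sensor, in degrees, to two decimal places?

32.58°

From the horizontal AOV: f = 43.8 / (2·tan(13.15°)) = 43.8 / 0.46725 ≈ 93.7390 mm.
Sensor diagonal = √(43.8² + 32.9²) = √3000.8500 ≈ 54.7800 mm.
Diagonal AOV = 2·arctan(54.7800 / (2 × 93.7390)) = 2·arctan(0.29219) ≈ 32.5761°.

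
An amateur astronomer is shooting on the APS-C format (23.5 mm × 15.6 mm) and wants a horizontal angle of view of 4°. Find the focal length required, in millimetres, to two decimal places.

From α = 2·arctan(w/2f) we get f = w / (2·tan(α/2)).
With w = 23.5 mm and α/2 = 2°, tan(α/2) ≈ 0.03492, so f ≈ 23.5 / 0.06984 ≈ 336.4760 mm.

336.48 mm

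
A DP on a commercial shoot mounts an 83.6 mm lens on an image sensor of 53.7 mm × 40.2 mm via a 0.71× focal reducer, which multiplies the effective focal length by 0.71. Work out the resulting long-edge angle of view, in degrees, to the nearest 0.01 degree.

Effective focal length f = 83.6 × 0.71 = 59.356 mm.
α = 2·arctan(53.7 / (2 × 59.356)) = 2·arctan(0.45236) ≈ 48.6797°.

48.68°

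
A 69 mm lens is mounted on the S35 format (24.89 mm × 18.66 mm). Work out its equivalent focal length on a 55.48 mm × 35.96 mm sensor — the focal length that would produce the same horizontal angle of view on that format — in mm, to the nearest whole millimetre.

154 mm

Equal angle of view means equal width/f ratio, so f₂ = f₁ · (width₂/width₁) = 69 × 55.48/24.89.
f₂ = 69 × 2.22901 ≈ 153.802 mm.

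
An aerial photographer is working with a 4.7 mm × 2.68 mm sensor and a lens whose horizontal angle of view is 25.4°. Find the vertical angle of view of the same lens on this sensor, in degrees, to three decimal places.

14.645°

From the horizontal AOV: f = 4.7 / (2·tan(12.7°)) = 4.7 / 0.45072 ≈ 10.4278 mm.
Vertical AOV = 2·arctan(2.68 / (2 × 10.4278)) = 2·arctan(0.12850) ≈ 14.6451°.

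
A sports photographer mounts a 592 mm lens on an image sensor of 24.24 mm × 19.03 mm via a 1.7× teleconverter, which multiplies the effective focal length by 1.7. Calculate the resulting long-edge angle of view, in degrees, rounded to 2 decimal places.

Effective focal length f = 592 × 1.7 = 1006.4 mm.
α = 2·arctan(24.24 / (2 × 1006.4)) = 2·arctan(0.01204) ≈ 1.3800°.

1.38°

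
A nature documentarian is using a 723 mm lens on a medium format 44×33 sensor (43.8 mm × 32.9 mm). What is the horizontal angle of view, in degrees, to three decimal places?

Angle of view α = 2·arctan(w/2f) with w = 43.8 mm and f = 723 mm.
w/2f = 0.03029; arctan(0.03029) ≈ 1.7350°, so α ≈ 3.4700°.

3.470°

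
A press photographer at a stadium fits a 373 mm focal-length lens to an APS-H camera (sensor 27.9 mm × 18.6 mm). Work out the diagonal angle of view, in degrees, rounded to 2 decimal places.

5.15°

Sensor diagonal = √(27.9² + 18.6²) = √1124.3700 ≈ 33.5316 mm.
Angle of view α = 2·arctan(d/2f) with d = 33.5316 mm and f = 373 mm.
d/2f = 0.04495; arctan(0.04495) ≈ 2.5736°, so α ≈ 5.1473°.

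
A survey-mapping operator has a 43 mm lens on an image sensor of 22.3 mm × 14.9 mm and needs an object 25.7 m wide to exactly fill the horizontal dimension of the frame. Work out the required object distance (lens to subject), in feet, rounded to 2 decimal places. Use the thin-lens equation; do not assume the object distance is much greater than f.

W: 25.7 m = 25700 mm.
Magnification m = w/W = dᵢ/dₒ; combined with 1/f = 1/dₒ + 1/dᵢ this gives dₒ = f·(1 + W/w).
dₒ = 43 mm × (1 + 25700/22.3) = 43 × 1153.4664 ≈ 49599.054 mm = 49599.054/304.8 ft = 162.727 ft.

162.73 ft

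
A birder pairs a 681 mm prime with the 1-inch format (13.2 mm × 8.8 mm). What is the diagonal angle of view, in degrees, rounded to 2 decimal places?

Sensor diagonal = √(13.2² + 8.8²) = √251.6800 ≈ 15.8644 mm.
Angle of view α = 2·arctan(d/2f) with d = 15.8644 mm and f = 681 mm.
d/2f = 0.01165; arctan(0.01165) ≈ 0.6673°, so α ≈ 1.3347°.

1.33°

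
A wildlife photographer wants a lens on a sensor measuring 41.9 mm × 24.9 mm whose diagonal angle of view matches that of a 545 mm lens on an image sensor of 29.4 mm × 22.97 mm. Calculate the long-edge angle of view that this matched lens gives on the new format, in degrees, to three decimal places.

3.371°

Sensor diagonal = √(29.4² + 22.97²) = √1391.9809 ≈ 37.3093 mm.
Sensor diagonal = √(41.9² + 24.9²) = √2375.6200 ≈ 48.7403 mm.
Equal diagonal AOV ⇒ f₂ = f₁ · 48.7403/37.3093 = 545 × 1.30639 ≈ 711.9809 mm.
Long-edge AOV on the new format = 2·arctan(41.9 / (2 × 711.9809)) = 2·arctan(0.02942) ≈ 3.3709°.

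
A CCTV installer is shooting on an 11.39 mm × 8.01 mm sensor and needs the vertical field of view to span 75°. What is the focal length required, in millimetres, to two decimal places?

5.22 mm

From α = 2·arctan(h/2f) we get f = h / (2·tan(α/2)).
With h = 8.01 mm and α/2 = 37.5°, tan(α/2) ≈ 0.76733, so f ≈ 8.01 / 1.53465 ≈ 5.2194 mm.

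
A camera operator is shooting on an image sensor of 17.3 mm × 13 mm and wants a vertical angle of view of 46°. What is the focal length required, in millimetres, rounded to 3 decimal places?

15.313 mm

From α = 2·arctan(h/2f) we get f = h / (2·tan(α/2)).
With h = 13 mm and α/2 = 23°, tan(α/2) ≈ 0.42447, so f ≈ 13 / 0.84895 ≈ 15.3130 mm.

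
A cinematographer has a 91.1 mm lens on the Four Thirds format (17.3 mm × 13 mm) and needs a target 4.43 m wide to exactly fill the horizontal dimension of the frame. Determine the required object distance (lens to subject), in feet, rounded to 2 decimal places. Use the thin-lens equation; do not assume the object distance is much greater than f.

W: 4.43 m = 4430 mm.
Magnification m = w/W = dᵢ/dₒ; combined with 1/f = 1/dₒ + 1/dᵢ this gives dₒ = f·(1 + W/w).
dₒ = 91.1 mm × (1 + 4430/17.3) = 91.1 × 257.0694 ≈ 23419.019 mm = 23419.019/304.8 ft = 76.8341 ft.

76.83 ft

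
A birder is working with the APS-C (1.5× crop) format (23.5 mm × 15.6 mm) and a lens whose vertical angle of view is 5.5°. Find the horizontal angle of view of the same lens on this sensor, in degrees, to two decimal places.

8.28°

From the vertical AOV: f = 15.6 / (2·tan(2.75°)) = 15.6 / 0.09607 ≈ 162.3869 mm.
Horizontal AOV = 2·arctan(23.5 / (2 × 162.3869)) = 2·arctan(0.07236) ≈ 8.2772°.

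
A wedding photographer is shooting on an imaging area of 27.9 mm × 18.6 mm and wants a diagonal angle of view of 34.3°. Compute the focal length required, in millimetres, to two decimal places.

Sensor diagonal = √(27.9² + 18.6²) = √1124.3700 ≈ 33.5316 mm.
From α = 2·arctan(d/2f) we get f = d / (2·tan(α/2)).
With d = 33.5316 mm and α/2 = 17.15°, tan(α/2) ≈ 0.30860, so f ≈ 33.5316 / 0.61719 ≈ 54.3294 mm.

54.33 mm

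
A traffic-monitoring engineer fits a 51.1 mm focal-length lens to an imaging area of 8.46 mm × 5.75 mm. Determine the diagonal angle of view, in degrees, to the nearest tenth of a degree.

Sensor diagonal = √(8.46² + 5.75²) = √104.6341 ≈ 10.2291 mm.
Angle of view α = 2·arctan(d/2f) with d = 10.2291 mm and f = 51.1 mm.
d/2f = 0.10009; arctan(0.10009) ≈ 5.7156°, so α ≈ 11.4313°.

11.4°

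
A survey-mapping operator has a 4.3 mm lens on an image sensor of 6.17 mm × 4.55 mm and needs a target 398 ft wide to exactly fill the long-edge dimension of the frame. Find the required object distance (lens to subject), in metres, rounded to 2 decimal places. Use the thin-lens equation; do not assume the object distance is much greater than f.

W: 398 ft × 304.8 mm/ft = 121310.40 mm.
Magnification m = w/W = dᵢ/dₒ; combined with 1/f = 1/dₒ + 1/dᵢ this gives dₒ = f·(1 + W/w).
dₒ = 4.3 mm × (1 + 121310/6.17) = 4.3 × 19662.3284 ≈ 84548.012 mm = 84.548 m.

84.55 m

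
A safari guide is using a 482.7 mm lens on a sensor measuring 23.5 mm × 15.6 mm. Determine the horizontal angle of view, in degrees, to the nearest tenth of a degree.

Angle of view α = 2·arctan(w/2f) with w = 23.5 mm and f = 482.7 mm.
w/2f = 0.02434; arctan(0.02434) ≈ 1.3944°, so α ≈ 2.7889°.

2.8°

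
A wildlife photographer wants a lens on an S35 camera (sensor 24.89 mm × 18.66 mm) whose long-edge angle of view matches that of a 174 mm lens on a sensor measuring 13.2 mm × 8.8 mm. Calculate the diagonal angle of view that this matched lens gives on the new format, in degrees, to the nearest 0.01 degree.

5.43°

Equal long-edge AOV ⇒ f₂ = f₁ · 24.89/13.2 = 174 × 1.88561 ≈ 328.0955 mm.
Sensor diagonal = √(24.89² + 18.66²) = √967.7077 ≈ 31.1080 mm.
Diagonal AOV on the new format = 2·arctan(31.1080 / (2 × 328.0955)) = 2·arctan(0.04741) ≈ 5.4284°.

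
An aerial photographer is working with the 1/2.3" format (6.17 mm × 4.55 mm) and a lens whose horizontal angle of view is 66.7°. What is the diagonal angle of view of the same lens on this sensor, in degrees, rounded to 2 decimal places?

78.55°

From the horizontal AOV: f = 6.17 / (2·tan(33.35°)) = 6.17 / 1.31625 ≈ 4.6875 mm.
Sensor diagonal = √(6.17² + 4.55²) = √58.7714 ≈ 7.6663 mm.
Diagonal AOV = 2·arctan(7.6663 / (2 × 4.6875)) = 2·arctan(0.81773) ≈ 78.5475°.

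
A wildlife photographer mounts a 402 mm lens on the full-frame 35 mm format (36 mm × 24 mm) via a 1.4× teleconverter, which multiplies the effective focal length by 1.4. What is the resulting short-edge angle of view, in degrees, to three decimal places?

2.443°

Effective focal length f = 402 × 1.4 = 562.8 mm.
α = 2·arctan(24 / (2 × 562.8)) = 2·arctan(0.02132) ≈ 2.4429°.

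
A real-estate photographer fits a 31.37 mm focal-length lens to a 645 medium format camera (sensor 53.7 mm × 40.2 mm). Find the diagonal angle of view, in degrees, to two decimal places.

Sensor diagonal = √(53.7² + 40.2²) = √4499.7300 ≈ 67.0800 mm.
Angle of view α = 2·arctan(d/2f) with d = 67.0800 mm and f = 31.37 mm.
d/2f = 1.06917; arctan(1.06917) ≈ 46.9147°, so α ≈ 93.8295°.

93.83°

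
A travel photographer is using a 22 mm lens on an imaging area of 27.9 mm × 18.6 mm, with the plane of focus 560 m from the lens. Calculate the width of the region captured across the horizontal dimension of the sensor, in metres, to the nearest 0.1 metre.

dₒ: 560 m = 560000 mm.
Similar triangles through the lens centre give W/dₒ = w/dᵢ; with 1/f = 1/dₒ + 1/dᵢ this gives W = w·(dₒ − f)/f.
W = 27.9 mm × (560000 − 22) / 22 = 27.9 × 25453.5455 ≈ 710153.918 mm = 710.154 m.

710.2 m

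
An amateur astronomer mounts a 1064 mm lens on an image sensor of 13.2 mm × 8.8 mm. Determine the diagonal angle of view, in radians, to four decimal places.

Sensor diagonal = √(13.2² + 8.8²) = √251.6800 ≈ 15.8644 mm.
Angle of view α = 2·arctan(d/2f) with d = 15.8644 mm and f = 1064 mm.
d/2f = 0.00746; arctan(0.00746) ≈ 0.0075 rad, so α ≈ 0.0149 rad.

0.0149 rad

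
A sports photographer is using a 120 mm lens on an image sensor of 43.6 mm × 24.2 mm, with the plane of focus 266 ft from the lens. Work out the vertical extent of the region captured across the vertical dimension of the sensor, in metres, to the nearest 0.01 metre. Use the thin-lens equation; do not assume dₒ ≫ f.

16.33 m

dₒ: 266 ft × 304.8 mm/ft = 81076.80 mm.
Similar triangles through the lens centre give W/dₒ = h/dᵢ; with 1/f = 1/dₒ + 1/dᵢ this gives W = h·(dₒ − f)/f.
W = 24.2 mm × (81076.8 − 120) / 120 = 24.2 × 674.6400 ≈ 16326.287 mm = 16.3263 m.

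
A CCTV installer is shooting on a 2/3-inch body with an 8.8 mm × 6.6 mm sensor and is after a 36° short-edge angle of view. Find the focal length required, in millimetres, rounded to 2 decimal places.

From α = 2·arctan(h/2f) we get f = h / (2·tan(α/2)).
With h = 6.6 mm and α/2 = 18°, tan(α/2) ≈ 0.32492, so f ≈ 6.6 / 0.64984 ≈ 10.1564 mm.

10.16 mm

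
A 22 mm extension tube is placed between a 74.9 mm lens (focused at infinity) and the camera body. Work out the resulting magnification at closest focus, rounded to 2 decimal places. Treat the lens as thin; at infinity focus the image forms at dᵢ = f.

The tube moves the image plane from f to f + e, so dᵢ = 74.9 + 22 = 96.9 mm. Focus is achieved when 1/f = 1/dₒ + 1/dᵢ, giving dₒ = 1/(1/f − 1/(f+e)).
Magnification m = dᵢ/dₒ = (f+e)·(1/f − 1/(f+e)) = e/f = 22/74.9 ≈ 0.2937.

0.29×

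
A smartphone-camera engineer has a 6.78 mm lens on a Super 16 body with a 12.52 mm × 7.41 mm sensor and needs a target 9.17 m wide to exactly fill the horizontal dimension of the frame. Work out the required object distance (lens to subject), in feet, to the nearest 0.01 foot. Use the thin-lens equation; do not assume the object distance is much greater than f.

W: 9.17 m = 9170 mm.
Magnification m = w/W = dᵢ/dₒ; combined with 1/f = 1/dₒ + 1/dᵢ this gives dₒ = f·(1 + W/w).
dₒ = 6.78 mm × (1 + 9170/12.52) = 6.78 × 733.4281 ≈ 4972.643 mm = 4972.643/304.8 ft = 16.3144 ft.

16.31 ft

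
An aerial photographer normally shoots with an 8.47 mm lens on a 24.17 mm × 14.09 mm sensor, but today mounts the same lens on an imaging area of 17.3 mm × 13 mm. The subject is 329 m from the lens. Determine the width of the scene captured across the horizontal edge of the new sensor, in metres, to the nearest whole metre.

The focal length stays 8.47 mm; the relevant sensor dimension is now w = 17.3 mm. Object distance dₒ = 329 m = 329000 mm.
Thin-lens field width W = w·(dₒ − f)/f = 17.3 × (329000 − 8.47)/8.47 ≈ 671966.171 mm = 671.966 m.

672 m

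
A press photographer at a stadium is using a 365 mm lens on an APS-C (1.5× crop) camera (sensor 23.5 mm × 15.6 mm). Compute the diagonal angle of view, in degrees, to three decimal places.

Sensor diagonal = √(23.5² + 15.6²) = √795.6100 ≈ 28.2066 mm.
Angle of view α = 2·arctan(d/2f) with d = 28.2066 mm and f = 365 mm.
d/2f = 0.03864; arctan(0.03864) ≈ 2.2128°, so α ≈ 4.4255°.

4.426°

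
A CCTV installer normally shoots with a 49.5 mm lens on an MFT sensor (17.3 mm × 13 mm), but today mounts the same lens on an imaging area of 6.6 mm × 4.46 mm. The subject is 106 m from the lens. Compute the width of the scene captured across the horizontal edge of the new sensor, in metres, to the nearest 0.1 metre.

14.1 m

The focal length stays 49.5 mm; the relevant sensor dimension is now w = 6.6 mm. Object distance dₒ = 106 m = 106000 mm.
Thin-lens field width W = w·(dₒ − f)/f = 6.6 × (106000 − 49.5)/49.5 ≈ 14126.733 mm = 14.1267 m.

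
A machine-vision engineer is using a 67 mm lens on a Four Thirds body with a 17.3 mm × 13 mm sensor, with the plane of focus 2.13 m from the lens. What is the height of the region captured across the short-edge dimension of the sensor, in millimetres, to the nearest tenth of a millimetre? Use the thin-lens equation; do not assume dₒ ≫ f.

400.3 mm

dₒ: 2.13 m = 2130 mm.
Similar triangles through the lens centre give W/dₒ = h/dᵢ; with 1/f = 1/dₒ + 1/dᵢ this gives W = h·(dₒ − f)/f.
W = 13 mm × (2130 − 67) / 67 = 13 × 30.7910 ≈ 400.284 mm.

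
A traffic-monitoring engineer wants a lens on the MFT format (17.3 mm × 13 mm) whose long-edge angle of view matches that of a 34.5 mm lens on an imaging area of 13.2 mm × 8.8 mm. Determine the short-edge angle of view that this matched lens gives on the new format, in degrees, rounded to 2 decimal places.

16.36°

Equal long-edge AOV ⇒ f₂ = f₁ · 17.3/13.2 = 34.5 × 1.31061 ≈ 45.2159 mm.
Short-edge AOV on the new format = 2·arctan(13 / (2 × 45.2159)) = 2·arctan(0.14375) ≈ 16.3610°.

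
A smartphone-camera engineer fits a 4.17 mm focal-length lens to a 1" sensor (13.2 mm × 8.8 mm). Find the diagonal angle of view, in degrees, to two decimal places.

124.54°

Sensor diagonal = √(13.2² + 8.8²) = √251.6800 ≈ 15.8644 mm.
Angle of view α = 2·arctan(d/2f) with d = 15.8644 mm and f = 4.17 mm.
d/2f = 1.90221; arctan(1.90221) ≈ 62.2689°, so α ≈ 124.5378°.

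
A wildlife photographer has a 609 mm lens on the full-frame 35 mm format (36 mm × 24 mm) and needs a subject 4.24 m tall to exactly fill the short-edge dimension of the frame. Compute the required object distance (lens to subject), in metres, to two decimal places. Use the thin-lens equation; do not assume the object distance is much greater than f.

W: 4.24 m = 4240 mm.
Magnification m = h/W = dᵢ/dₒ; combined with 1/f = 1/dₒ + 1/dᵢ this gives dₒ = f·(1 + W/h).
dₒ = 609 mm × (1 + 4240/24) = 609 × 177.6667 ≈ 108199.000 mm = 108.199 m.

108.20 m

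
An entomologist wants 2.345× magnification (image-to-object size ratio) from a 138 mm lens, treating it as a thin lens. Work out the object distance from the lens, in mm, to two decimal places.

With m = dᵢ/dₒ and 1/f = 1/dₒ + 1/dᵢ, substituting dᵢ = m·dₒ gives 1/f = (1 + 1/m)/dₒ, hence dₒ = f·(1 + 1/m).
dₒ = 138 × (1 + 1/2.345) = 138 × 1.42644 ≈ 196.849 mm.

196.85 mm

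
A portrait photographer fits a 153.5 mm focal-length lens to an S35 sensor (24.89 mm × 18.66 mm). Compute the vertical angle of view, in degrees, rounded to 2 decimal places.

Angle of view α = 2·arctan(h/2f) with h = 18.66 mm and f = 153.5 mm.
h/2f = 0.06078; arctan(0.06078) ≈ 3.4783°, so α ≈ 6.9565°.

6.96°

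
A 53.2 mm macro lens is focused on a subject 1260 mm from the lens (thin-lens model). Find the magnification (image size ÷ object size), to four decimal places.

0.0441×

Thin lens: 1/f = 1/dₒ + 1/dᵢ → 1/dᵢ = 1/53.2 − 1/1260 = 0.0180033 mm⁻¹, so dᵢ ≈ 55.5452 mm.
Magnification m = dᵢ/dₒ = 55.5452/1260 ≈ 0.04408.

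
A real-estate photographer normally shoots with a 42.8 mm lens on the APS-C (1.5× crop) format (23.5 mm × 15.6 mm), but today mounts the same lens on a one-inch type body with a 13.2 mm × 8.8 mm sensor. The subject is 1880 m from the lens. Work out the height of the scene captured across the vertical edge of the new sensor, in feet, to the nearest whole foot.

The focal length stays 42.8 mm; the relevant sensor dimension is now h = 8.8 mm. Object distance dₒ = 1880 m = 1.88e+06 mm.
Thin-lens field height W = h·(dₒ − f)/f = 8.8 × (1.88e+06 − 42.8)/42.8 ≈ 386533.256 mm = 386533.256/304.8 ft = 1268.15 ft.

1268 ft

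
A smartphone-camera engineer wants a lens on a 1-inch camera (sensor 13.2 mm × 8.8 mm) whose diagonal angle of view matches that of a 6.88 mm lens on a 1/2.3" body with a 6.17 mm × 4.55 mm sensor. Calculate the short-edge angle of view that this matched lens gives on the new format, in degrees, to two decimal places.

34.35°

Sensor diagonal = √(6.17² + 4.55²) = √58.7714 ≈ 7.6663 mm.
Sensor diagonal = √(13.2² + 8.8²) = √251.6800 ≈ 15.8644 mm.
Equal diagonal AOV ⇒ f₂ = f₁ · 15.8644/7.6663 = 6.88 × 2.06939 ≈ 14.2374 mm.
Short-edge AOV on the new format = 2·arctan(8.8 / (2 × 14.2374)) = 2·arctan(0.30905) ≈ 34.3471°.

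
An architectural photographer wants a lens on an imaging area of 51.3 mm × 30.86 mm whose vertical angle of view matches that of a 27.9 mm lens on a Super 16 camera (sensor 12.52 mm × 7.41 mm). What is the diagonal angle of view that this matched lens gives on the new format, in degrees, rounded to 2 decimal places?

Equal vertical AOV ⇒ f₂ = f₁ · 30.86/7.41 = 27.9 × 4.16464 ≈ 116.1935 mm.
Sensor diagonal = √(51.3² + 30.86²) = √3584.0296 ≈ 59.8668 mm.
Diagonal AOV on the new format = 2·arctan(59.8668 / (2 × 116.1935)) = 2·arctan(0.25762) ≈ 28.8925°.

28.89°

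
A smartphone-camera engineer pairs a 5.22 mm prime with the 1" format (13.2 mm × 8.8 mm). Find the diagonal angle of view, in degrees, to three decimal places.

113.304°

Sensor diagonal = √(13.2² + 8.8²) = √251.6800 ≈ 15.8644 mm.
Angle of view α = 2·arctan(d/2f) with d = 15.8644 mm and f = 5.22 mm.
d/2f = 1.51958; arctan(1.51958) ≈ 56.6520°, so α ≈ 113.3041°.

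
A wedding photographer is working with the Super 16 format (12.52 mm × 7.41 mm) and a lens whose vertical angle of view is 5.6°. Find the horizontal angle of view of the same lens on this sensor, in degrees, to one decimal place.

From the vertical AOV: f = 7.41 / (2·tan(2.8°)) = 7.41 / 0.09782 ≈ 75.7542 mm.
Horizontal AOV = 2·arctan(12.52 / (2 × 75.7542)) = 2·arctan(0.08264) ≈ 9.4479°.

9.4°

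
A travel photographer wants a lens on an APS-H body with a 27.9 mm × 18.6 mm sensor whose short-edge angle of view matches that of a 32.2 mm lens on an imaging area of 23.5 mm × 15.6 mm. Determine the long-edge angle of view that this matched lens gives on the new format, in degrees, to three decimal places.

Equal short-edge AOV ⇒ f₂ = f₁ · 18.6/15.6 = 32.2 × 1.19231 ≈ 38.3923 mm.
Long-edge AOV on the new format = 2·arctan(27.9 / (2 × 38.3923)) = 2·arctan(0.36335) ≈ 39.9376°.

39.938°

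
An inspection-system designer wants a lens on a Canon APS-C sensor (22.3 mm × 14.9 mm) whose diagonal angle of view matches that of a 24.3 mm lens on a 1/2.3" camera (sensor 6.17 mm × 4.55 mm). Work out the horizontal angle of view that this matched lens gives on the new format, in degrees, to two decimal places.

14.94°

Sensor diagonal = √(6.17² + 4.55²) = √58.7714 ≈ 7.6663 mm.
Sensor diagonal = √(22.3² + 14.9²) = √719.3000 ≈ 26.8198 mm.
Equal diagonal AOV ⇒ f₂ = f₁ · 26.8198/7.6663 = 24.3 × 3.49842 ≈ 85.0116 mm.
Horizontal AOV on the new format = 2·arctan(22.3 / (2 × 85.0116)) = 2·arctan(0.13116) ≈ 14.9444°.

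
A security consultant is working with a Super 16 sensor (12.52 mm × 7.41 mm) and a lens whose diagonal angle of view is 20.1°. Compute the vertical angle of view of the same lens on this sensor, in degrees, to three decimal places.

10.316°

Sensor diagonal = √(12.52² + 7.41²) = √211.6585 ≈ 14.5485 mm.
From the diagonal AOV: f = 14.5485 / (2·tan(10.05°)) = 14.5485 / 0.35445 ≈ 41.0448 mm.
Vertical AOV = 2·arctan(7.41 / (2 × 41.0448)) = 2·arctan(0.09027) ≈ 10.3159°.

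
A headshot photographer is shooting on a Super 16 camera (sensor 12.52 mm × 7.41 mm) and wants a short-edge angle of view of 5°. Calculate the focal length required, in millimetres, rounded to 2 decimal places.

From α = 2·arctan(h/2f) we get f = h / (2·tan(α/2)).
With h = 7.41 mm and α/2 = 2.5°, tan(α/2) ≈ 0.04366, so f ≈ 7.41 / 0.08732 ≈ 84.8585 mm.

84.86 mm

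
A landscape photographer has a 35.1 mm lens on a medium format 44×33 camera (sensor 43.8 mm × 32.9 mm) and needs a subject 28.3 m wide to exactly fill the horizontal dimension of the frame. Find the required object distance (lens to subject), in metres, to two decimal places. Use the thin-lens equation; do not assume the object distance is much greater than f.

22.71 m

W: 28.3 m = 28300 mm.
Magnification m = w/W = dᵢ/dₒ; combined with 1/f = 1/dₒ + 1/dᵢ this gives dₒ = f·(1 + W/w).
dₒ = 35.1 mm × (1 + 28300/43.8) = 35.1 × 647.1187 ≈ 22713.867 mm = 22.7139 m.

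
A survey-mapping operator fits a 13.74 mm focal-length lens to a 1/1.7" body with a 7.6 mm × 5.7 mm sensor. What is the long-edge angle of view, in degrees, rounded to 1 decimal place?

Angle of view α = 2·arctan(w/2f) with w = 7.6 mm and f = 13.74 mm.
w/2f = 0.27656; arctan(0.27656) ≈ 15.4596°, so α ≈ 30.9191°.

30.9°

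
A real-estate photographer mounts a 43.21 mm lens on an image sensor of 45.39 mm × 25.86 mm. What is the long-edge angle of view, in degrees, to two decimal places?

55.42°

Angle of view α = 2·arctan(w/2f) with w = 45.39 mm and f = 43.21 mm.
w/2f = 0.52523; arctan(0.52523) ≈ 27.7096°, so α ≈ 55.4192°.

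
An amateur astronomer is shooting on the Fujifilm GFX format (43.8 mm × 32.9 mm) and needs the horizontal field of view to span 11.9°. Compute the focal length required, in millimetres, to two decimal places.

From α = 2·arctan(w/2f) we get f = w / (2·tan(α/2)).
With w = 43.8 mm and α/2 = 5.95°, tan(α/2) ≈ 0.10422, so f ≈ 43.8 / 0.20844 ≈ 210.1284 mm.

210.13 mm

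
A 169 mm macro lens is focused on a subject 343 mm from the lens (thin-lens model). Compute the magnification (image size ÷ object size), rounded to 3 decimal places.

0.971×

Thin lens: 1/f = 1/dₒ + 1/dᵢ → 1/dᵢ = 1/169 − 1/343 = 0.0030017 mm⁻¹, so dᵢ ≈ 333.1437 mm.
Magnification m = dᵢ/dₒ = 333.1437/343 ≈ 0.97126.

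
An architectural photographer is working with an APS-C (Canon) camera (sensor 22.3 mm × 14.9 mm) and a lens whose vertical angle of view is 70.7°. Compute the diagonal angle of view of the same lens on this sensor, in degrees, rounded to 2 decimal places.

From the vertical AOV: f = 14.9 / (2·tan(35.35°)) = 14.9 / 1.41870 ≈ 10.5026 mm.
Sensor diagonal = √(22.3² + 14.9²) = √719.3000 ≈ 26.8198 mm.
Diagonal AOV = 2·arctan(26.8198 / (2 × 10.5026)) = 2·arctan(1.27682) ≈ 103.8642°.

103.86°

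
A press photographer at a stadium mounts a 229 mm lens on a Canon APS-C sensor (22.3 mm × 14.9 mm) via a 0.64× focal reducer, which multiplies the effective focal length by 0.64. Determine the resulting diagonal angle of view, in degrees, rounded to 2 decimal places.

10.46°

Effective focal length f = 229 × 0.64 = 146.56 mm.
Sensor diagonal = √(22.3² + 14.9²) = √719.3000 ≈ 26.8198 mm.
α = 2·arctan(26.820 / (2 × 146.56)) = 2·arctan(0.09150) ≈ 10.4557°.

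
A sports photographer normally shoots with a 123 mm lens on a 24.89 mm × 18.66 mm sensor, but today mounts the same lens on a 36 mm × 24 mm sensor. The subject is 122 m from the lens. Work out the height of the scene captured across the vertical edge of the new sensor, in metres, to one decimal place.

23.8 m

The focal length stays 123 mm; the relevant sensor dimension is now h = 24 mm. Object distance dₒ = 122 m = 122000 mm.
Thin-lens field height W = h·(dₒ − f)/f = 24 × (122000 − 123)/123 ≈ 23780.878 mm = 23.7809 m.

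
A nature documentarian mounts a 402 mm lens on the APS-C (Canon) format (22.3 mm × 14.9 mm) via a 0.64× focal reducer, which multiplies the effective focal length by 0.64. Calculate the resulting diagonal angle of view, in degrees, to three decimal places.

5.967°

Effective focal length f = 402 × 0.64 = 257.28 mm.
Sensor diagonal = √(22.3² + 14.9²) = √719.3000 ≈ 26.8198 mm.
α = 2·arctan(26.820 / (2 × 257.28)) = 2·arctan(0.05212) ≈ 5.9673°.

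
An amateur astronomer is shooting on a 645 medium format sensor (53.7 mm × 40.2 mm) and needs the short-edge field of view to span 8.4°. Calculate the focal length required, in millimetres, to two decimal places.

From α = 2·arctan(h/2f) we get f = h / (2·tan(α/2)).
With h = 40.2 mm and α/2 = 4.2°, tan(α/2) ≈ 0.07344, so f ≈ 40.2 / 0.14687 ≈ 273.7099 mm.

273.71 mm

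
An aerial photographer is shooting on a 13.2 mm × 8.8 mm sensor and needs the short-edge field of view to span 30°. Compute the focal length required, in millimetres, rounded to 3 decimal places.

From α = 2·arctan(h/2f) we get f = h / (2·tan(α/2)).
With h = 8.8 mm and α/2 = 15°, tan(α/2) ≈ 0.26795, so f ≈ 8.8 / 0.53590 ≈ 16.4210 mm.

16.421 mm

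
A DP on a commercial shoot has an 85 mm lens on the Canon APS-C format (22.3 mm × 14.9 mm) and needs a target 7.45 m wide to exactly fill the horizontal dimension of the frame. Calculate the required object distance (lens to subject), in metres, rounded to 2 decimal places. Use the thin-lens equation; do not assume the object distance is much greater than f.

28.48 m

W: 7.45 m = 7450 mm.
Magnification m = w/W = dᵢ/dₒ; combined with 1/f = 1/dₒ + 1/dᵢ this gives dₒ = f·(1 + W/w).
dₒ = 85 mm × (1 + 7450/22.3) = 85 × 335.0807 ≈ 28481.861 mm = 28.4819 m.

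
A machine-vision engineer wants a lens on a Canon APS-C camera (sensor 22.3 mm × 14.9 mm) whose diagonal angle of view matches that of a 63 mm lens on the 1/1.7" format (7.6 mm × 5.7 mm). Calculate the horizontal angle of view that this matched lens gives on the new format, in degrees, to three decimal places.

7.174°

Sensor diagonal = √(7.6² + 5.7²) = √90.2500 ≈ 9.5000 mm.
Sensor diagonal = √(22.3² + 14.9²) = √719.3000 ≈ 26.8198 mm.
Equal diagonal AOV ⇒ f₂ = f₁ · 26.8198/9.5000 = 63 × 2.82313 ≈ 177.8574 mm.
Horizontal AOV on the new format = 2·arctan(22.3 / (2 × 177.8574)) = 2·arctan(0.06269) ≈ 7.1744°.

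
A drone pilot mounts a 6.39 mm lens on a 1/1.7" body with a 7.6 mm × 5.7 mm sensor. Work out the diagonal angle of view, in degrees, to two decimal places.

73.25°

Sensor diagonal = √(7.6² + 5.7²) = √90.2500 ≈ 9.5000 mm.
Angle of view α = 2·arctan(d/2f) with d = 9.5000 mm and f = 6.39 mm.
d/2f = 0.74335; arctan(0.74335) ≈ 36.6252°, so α ≈ 73.2505°.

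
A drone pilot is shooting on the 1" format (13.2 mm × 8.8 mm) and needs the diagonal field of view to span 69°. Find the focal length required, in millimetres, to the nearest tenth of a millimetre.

Sensor diagonal = √(13.2² + 8.8²) = √251.6800 ≈ 15.8644 mm.
From α = 2·arctan(d/2f) we get f = d / (2·tan(α/2)).
With d = 15.8644 mm and α/2 = 34.5°, tan(α/2) ≈ 0.68728, so f ≈ 15.8644 / 1.37456 ≈ 11.5414 mm.

11.5 mm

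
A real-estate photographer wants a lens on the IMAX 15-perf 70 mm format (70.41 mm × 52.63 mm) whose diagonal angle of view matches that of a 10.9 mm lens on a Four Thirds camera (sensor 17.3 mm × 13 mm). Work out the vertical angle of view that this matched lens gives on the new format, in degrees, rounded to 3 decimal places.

61.447°

Sensor diagonal = √(17.3² + 13²) = √468.2900 ≈ 21.6400 mm.
Sensor diagonal = √(70.41² + 52.63²) = √7727.4850 ≈ 87.9061 mm.
Equal diagonal AOV ⇒ f₂ = f₁ · 87.9061/21.6400 = 10.9 × 4.06220 ≈ 44.2780 mm.
Vertical AOV on the new format = 2·arctan(52.63 / (2 × 44.2780)) = 2·arctan(0.59431) ≈ 61.4471°.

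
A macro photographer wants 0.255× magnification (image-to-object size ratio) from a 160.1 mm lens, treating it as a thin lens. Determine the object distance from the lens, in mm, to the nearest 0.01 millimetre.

With m = dᵢ/dₒ and 1/f = 1/dₒ + 1/dᵢ, substituting dᵢ = m·dₒ gives 1/f = (1 + 1/m)/dₒ, hence dₒ = f·(1 + 1/m).
dₒ = 160.1 × (1 + 1/0.255) = 160.1 × 4.92157 ≈ 787.943 mm.

787.94 mm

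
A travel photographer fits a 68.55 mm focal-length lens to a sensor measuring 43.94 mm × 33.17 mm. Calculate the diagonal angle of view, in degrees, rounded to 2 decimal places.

Sensor diagonal = √(43.94² + 33.17²) = √3030.9725 ≈ 55.0543 mm.
Angle of view α = 2·arctan(d/2f) with d = 55.0543 mm and f = 68.55 mm.
d/2f = 0.40156; arctan(0.40156) ≈ 21.8786°, so α ≈ 43.7571°.

43.76°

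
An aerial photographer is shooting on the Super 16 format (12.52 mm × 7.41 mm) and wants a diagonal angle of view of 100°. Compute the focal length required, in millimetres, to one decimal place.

6.1 mm

Sensor diagonal = √(12.52² + 7.41²) = √211.6585 ≈ 14.5485 mm.
From α = 2·arctan(d/2f) we get f = d / (2·tan(α/2)).
With d = 14.5485 mm and α/2 = 50°, tan(α/2) ≈ 1.19175, so f ≈ 14.5485 / 2.38351 ≈ 6.1038 mm.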